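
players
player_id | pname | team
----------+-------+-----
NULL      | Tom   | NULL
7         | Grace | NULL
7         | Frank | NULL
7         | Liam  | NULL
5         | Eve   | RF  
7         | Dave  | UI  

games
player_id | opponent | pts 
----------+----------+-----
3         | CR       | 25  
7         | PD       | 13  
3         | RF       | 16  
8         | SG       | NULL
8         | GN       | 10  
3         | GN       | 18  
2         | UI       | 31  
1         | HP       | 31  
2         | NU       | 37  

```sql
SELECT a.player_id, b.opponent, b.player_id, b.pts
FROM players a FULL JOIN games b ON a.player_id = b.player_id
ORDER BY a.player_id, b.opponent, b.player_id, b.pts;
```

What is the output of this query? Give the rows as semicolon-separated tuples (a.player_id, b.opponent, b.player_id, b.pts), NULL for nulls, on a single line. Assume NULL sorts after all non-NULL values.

FULL OUTER JOIN keeps every row from both sides; unmatched rows get NULL for the other side's columns.
Matching on a.player_id = b.player_id. A NULL in a compared column never satisfies the condition.
- a row (player_id=NULL): no match → kept, b columns NULL.
- a row (player_id=7): matches 1 b row(s) → 1 output row(s).
- a row (player_id=7): matches 1 b row(s) → 1 output row(s).
- a row (player_id=7): matches 1 b row(s) → 1 output row(s).
- a row (player_id=5): no match → kept, b columns NULL.
- a row (player_id=7): matches 1 b row(s) → 1 output row(s).
- 8 b row(s) had no a match → kept, a columns NULL.

(5, NULL, NULL, NULL); (7, PD, 7, 13); (7, PD, 7, 13); (7, PD, 7, 13); (7, PD, 7, 13); (NULL, CR, 3, 25); (NULL, GN, 3, 18); (NULL, GN, 8, 10); (NULL, HP, 1, 31); (NULL, NU, 2, 37); (NULL, RF, 3, 16); (NULL, SG, 8, NULL); (NULL, UI, 2, 31); (NULL, NULL, NULL, NULL)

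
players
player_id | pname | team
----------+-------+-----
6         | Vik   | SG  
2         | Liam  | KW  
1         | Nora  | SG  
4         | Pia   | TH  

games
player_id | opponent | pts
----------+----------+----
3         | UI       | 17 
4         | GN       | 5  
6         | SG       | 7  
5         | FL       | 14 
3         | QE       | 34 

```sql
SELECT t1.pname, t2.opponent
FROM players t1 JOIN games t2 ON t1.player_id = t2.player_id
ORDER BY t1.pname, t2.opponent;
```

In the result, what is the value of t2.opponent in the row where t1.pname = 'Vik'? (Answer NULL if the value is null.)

INNER JOIN keeps only pairs where the ON condition holds.
Matching on t1.player_id = t2.player_id.
- t1[0] player_id=6 → 1 match(es) in t2 → 1 row(s).
- t1[1] player_id=2 → no match; dropped.
- t1[2] player_id=1 → no match; dropped.
- t1[3] player_id=4 → 1 match(es) in t2 → 1 row(s).

SG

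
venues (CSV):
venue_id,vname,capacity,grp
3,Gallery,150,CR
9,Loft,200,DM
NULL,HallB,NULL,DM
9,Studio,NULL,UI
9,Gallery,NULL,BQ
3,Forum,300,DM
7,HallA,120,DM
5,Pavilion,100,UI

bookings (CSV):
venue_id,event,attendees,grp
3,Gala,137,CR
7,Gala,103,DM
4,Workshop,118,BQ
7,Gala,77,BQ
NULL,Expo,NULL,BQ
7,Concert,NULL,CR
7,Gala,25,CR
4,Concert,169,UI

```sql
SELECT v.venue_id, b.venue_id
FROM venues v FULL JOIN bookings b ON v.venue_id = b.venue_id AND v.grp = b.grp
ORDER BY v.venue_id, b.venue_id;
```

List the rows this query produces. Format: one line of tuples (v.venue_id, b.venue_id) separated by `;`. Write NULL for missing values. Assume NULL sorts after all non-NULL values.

(3, 3); (3, NULL); (5, NULL); (7, 7); (9, NULL); (9, NULL); (9, NULL); (NULL, 4); (NULL, 4); (NULL, 7); (NULL, 7); (NULL, 7); (NULL, NULL); (NULL, NULL)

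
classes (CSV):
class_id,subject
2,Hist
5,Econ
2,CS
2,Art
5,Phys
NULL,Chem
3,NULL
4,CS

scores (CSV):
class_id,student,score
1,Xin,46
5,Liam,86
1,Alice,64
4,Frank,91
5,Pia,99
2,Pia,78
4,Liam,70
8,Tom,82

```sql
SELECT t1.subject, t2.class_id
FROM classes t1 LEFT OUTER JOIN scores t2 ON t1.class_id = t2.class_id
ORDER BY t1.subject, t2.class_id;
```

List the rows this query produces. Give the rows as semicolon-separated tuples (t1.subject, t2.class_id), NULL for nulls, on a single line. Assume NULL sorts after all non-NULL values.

(Art, 2); (CS, 2); (CS, 4); (CS, 4); (Chem, NULL); (Econ, 5); (Econ, 5); (Hist, 2); (Phys, 5); (Phys, 5); (NULL, NULL)

LEFT JOIN keeps every row from `classes`; unmatched rows get NULL for `scores`'s columns.
Matching on t1.class_id = t2.class_id. A NULL in a compared column never satisfies the condition.
- class_id=2: 1 matching t2 row(s), so 1 row(s) emitted.
- class_id=5: 2 matching t2 row(s), so 2 row(s) emitted.
- class_id=2: 1 matching t2 row(s), so 1 row(s) emitted.
- class_id=2: 1 matching t2 row(s), so 1 row(s) emitted.
- class_id=5: 2 matching t2 row(s), so 2 row(s) emitted.
- class_id=NULL: no t2 row matches, row kept with t2 columns NULL.
- class_id=3: no t2 row matches, row kept with t2 columns NULL.
- class_id=4: 2 matching t2 row(s), so 2 row(s) emitted.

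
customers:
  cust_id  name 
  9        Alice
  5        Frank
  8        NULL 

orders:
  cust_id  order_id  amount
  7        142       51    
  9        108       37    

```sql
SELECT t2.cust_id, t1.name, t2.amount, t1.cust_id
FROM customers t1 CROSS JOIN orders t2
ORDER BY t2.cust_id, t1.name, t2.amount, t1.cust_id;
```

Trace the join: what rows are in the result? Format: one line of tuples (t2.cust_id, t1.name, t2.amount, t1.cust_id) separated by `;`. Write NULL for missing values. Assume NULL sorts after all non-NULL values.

(7, Alice, 51, 9); (7, Frank, 51, 5); (7, NULL, 51, 8); (9, Alice, 37, 9); (9, Frank, 37, 5); (9, NULL, 37, 8)

CROSS JOIN pairs every row of `customers` with every row of `orders`: 3 × 2 = 6 rows.
After projecting and ordering:
t2.cust_id | t1.name | t2.amount | t1.cust_id
7 | Alice | 51 | 9
7 | Frank | 51 | 5
7 | NULL | 51 | 8
9 | Alice | 37 | 9
9 | Frank | 37 | 5
9 | NULL | 37 | 8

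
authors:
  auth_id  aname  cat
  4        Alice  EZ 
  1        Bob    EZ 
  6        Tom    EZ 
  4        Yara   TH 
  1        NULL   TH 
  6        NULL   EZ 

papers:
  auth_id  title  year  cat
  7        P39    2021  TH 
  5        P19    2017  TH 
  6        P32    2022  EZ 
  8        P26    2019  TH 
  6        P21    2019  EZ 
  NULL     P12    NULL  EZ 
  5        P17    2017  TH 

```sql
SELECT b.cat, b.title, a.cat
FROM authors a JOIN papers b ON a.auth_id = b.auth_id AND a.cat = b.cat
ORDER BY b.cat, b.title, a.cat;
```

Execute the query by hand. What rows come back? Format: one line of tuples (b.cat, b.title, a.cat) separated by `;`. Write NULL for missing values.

INNER JOIN keeps only pairs where the ON condition holds.
Matching on a.auth_id = b.auth_id AND a.cat = b.cat. A NULL in a compared column never satisfies the condition.
- a[0] auth_id=4, cat=EZ → no match; dropped.
- a[1] auth_id=1, cat=EZ → no match; dropped.
- a[2] auth_id=6, cat=EZ → 2 match(es) in b → 2 row(s).
- a[3] auth_id=4, cat=TH → no match; dropped.
- a[4] auth_id=1, cat=TH → no match; dropped.
- a[5] auth_id=6, cat=EZ → 2 match(es) in b → 2 row(s).
After projecting and ordering:
b.cat | b.title | a.cat
EZ | P21 | EZ
EZ | P21 | EZ
EZ | P32 | EZ
EZ | P32 | EZ

(EZ, P21, EZ); (EZ, P21, EZ); (EZ, P32, EZ); (EZ, P32, EZ)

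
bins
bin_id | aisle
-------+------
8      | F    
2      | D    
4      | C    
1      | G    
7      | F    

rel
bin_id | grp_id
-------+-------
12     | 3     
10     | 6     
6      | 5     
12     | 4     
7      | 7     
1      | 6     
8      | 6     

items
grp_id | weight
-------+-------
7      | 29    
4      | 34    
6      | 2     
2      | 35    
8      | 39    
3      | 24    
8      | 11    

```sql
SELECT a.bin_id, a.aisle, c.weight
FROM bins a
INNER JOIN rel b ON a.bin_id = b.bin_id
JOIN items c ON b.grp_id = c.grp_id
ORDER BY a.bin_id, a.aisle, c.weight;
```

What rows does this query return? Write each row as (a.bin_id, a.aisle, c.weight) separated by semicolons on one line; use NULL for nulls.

(1, G, 2); (7, F, 29); (8, F, 2)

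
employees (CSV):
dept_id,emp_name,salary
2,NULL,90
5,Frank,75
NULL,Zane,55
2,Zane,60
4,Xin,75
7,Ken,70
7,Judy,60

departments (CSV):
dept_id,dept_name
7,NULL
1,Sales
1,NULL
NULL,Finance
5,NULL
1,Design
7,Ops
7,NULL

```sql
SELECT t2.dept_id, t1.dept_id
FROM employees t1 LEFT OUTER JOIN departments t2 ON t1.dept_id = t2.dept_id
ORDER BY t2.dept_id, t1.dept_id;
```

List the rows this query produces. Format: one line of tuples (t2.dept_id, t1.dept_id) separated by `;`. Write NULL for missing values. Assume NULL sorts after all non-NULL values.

(5, 5); (7, 7); (7, 7); (7, 7); (7, 7); (7, 7); (7, 7); (NULL, 2); (NULL, 2); (NULL, 4); (NULL, NULL)

LEFT JOIN keeps every row from `employees`; unmatched rows get NULL for `departments`'s columns.
Matching on t1.dept_id = t2.dept_id. A NULL in a compared column never satisfies the condition.
- dept_id=2: no t2 row matches, row kept with t2 columns NULL.
- dept_id=5: 1 matching t2 row(s), so 1 row(s) emitted.
- dept_id=NULL: no t2 row matches, row kept with t2 columns NULL.
- dept_id=2: no t2 row matches, row kept with t2 columns NULL.
- dept_id=4: no t2 row matches, row kept with t2 columns NULL.
- dept_id=7: 3 matching t2 row(s), so 3 row(s) emitted.
- dept_id=7: 3 matching t2 row(s), so 3 row(s) emitted.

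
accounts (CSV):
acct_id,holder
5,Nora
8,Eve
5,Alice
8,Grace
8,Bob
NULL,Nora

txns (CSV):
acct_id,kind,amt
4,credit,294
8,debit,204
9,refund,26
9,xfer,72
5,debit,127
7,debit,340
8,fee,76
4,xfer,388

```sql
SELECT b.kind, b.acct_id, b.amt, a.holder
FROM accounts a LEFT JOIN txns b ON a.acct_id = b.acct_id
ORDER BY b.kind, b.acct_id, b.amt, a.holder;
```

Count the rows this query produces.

LEFT JOIN keeps every row from `accounts`; unmatched rows get NULL for `txns`'s columns.
Matching on a.acct_id = b.acct_id. A NULL in a compared column never satisfies the condition.
- a (acct_id=5) pairs with 1 row(s) of b.
- a (acct_id=8) pairs with 2 row(s) of b.
- a (acct_id=5) pairs with 1 row(s) of b.
- a (acct_id=8) pairs with 2 row(s) of b.
- a (acct_id=8) pairs with 2 row(s) of b.
- a (acct_id=NULL) has no partner → padded with NULL.
Total: 8 matched + 1 padded = 9 rows.

9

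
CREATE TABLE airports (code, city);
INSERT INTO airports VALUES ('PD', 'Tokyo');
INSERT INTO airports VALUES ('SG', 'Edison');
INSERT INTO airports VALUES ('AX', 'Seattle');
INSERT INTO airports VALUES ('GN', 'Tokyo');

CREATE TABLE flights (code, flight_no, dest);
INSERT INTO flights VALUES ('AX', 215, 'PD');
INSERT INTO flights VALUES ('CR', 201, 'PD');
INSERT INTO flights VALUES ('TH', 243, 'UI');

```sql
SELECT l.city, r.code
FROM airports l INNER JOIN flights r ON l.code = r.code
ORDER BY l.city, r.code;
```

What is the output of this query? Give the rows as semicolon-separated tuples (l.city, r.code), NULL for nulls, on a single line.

(Seattle, AX)

INNER JOIN keeps only pairs where the ON condition holds.
Matching on l.code = r.code.
- l (code=PD) has no partner → excluded.
- l (code=SG) has no partner → excluded.
- l (code=AX) pairs with 1 row(s) of r.
- l (code=GN) has no partner → excluded.
After projecting and ordering:
l.city | r.code
Seattle | AX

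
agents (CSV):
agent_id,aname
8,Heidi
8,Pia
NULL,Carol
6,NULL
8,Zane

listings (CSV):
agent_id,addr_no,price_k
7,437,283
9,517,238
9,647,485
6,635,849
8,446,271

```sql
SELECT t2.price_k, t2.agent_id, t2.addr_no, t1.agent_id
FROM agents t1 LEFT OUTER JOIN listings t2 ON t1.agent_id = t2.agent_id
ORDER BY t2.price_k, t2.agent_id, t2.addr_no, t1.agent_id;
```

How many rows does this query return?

LEFT JOIN keeps every row from `agents`; unmatched rows get NULL for `listings`'s columns.
Matching on t1.agent_id = t2.agent_id. A NULL in a compared column never satisfies the condition.
Matched pairs: 4; unmatched t1 rows kept: 1.
Total: 4 matched + 1 padded = 5 rows.

5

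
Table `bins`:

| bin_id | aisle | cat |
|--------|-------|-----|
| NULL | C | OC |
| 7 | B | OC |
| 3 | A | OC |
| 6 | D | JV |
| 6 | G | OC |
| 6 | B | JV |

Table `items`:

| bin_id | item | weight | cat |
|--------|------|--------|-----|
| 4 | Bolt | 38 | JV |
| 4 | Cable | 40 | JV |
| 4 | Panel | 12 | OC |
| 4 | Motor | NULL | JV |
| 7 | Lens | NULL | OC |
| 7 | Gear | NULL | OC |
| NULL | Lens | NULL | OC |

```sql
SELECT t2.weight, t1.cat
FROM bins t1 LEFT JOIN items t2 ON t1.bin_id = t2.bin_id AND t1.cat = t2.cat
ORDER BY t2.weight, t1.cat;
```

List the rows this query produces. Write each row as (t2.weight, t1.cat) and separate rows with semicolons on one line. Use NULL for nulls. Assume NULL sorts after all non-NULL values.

(NULL, JV); (NULL, JV); (NULL, OC); (NULL, OC); (NULL, OC); (NULL, OC); (NULL, OC)

LEFT JOIN keeps every row from `bins`; unmatched rows get NULL for `items`'s columns.
Matching on t1.bin_id = t2.bin_id AND t1.cat = t2.cat. A NULL in a compared column never satisfies the condition.
Matched pairs: 2; unmatched t1 rows kept: 5.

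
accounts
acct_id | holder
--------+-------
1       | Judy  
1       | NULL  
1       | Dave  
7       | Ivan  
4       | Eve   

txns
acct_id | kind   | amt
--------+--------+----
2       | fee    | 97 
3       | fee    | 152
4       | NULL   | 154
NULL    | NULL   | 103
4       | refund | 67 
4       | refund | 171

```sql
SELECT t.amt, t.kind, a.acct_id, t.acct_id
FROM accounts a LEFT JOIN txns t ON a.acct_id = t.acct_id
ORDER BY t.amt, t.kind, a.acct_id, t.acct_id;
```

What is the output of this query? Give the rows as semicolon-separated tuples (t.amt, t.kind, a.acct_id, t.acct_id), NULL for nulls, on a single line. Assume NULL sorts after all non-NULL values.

(67, refund, 4, 4); (154, NULL, 4, 4); (171, refund, 4, 4); (NULL, NULL, 1, NULL); (NULL, NULL, 1, NULL); (NULL, NULL, 1, NULL); (NULL, NULL, 7, NULL)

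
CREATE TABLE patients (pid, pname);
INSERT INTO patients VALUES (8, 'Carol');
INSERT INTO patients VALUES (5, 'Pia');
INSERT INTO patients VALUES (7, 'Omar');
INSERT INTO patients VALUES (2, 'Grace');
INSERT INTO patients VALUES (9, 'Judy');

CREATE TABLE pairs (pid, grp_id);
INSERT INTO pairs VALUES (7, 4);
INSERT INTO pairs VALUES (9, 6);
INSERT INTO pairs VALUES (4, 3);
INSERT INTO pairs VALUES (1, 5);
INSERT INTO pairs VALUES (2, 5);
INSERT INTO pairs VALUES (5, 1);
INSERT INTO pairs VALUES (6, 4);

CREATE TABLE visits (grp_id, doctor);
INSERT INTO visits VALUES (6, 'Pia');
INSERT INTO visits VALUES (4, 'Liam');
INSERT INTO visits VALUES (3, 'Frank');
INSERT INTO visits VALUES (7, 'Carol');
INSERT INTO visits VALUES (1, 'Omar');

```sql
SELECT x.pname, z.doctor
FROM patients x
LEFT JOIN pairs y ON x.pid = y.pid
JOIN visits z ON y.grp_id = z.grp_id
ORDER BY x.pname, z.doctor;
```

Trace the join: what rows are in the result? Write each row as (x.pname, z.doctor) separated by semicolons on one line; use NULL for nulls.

(Judy, Pia); (Omar, Liam); (Pia, Omar)

Joins associate left-to-right: patients LEFT JOIN pairs on pid gives 5 intermediate row(s).
Then INNER JOIN `visits z` on grp_id: keep only rows whose y.grp_id appears in z.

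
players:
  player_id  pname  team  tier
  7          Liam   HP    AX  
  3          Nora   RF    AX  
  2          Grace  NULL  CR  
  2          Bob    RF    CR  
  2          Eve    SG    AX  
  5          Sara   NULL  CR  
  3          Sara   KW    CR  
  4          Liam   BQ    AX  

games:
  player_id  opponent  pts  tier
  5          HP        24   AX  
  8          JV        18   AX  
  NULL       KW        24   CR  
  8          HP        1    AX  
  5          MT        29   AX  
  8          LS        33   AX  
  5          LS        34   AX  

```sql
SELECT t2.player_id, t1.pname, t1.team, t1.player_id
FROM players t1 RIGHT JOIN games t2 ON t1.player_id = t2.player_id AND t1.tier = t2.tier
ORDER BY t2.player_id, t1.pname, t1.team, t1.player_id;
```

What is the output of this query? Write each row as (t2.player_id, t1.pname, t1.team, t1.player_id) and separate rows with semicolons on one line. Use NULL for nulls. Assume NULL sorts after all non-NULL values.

(5, NULL, NULL, NULL); (5, NULL, NULL, NULL); (5, NULL, NULL, NULL); (8, NULL, NULL, NULL); (8, NULL, NULL, NULL); (8, NULL, NULL, NULL); (NULL, NULL, NULL, NULL)

RIGHT JOIN keeps every row from `games`; unmatched rows get NULL for `players`'s columns.
Matching on t1.player_id = t2.player_id AND t1.tier = t2.tier. A NULL in a compared column never satisfies the condition.
- t1 row (player_id=7, tier=AX): no match.
- t1 row (player_id=3, tier=AX): no match.
- t1 row (player_id=2, tier=CR): no match.
- t1 row (player_id=2, tier=CR): no match.
- t1 row (player_id=2, tier=AX): no match.
- t1 row (player_id=5, tier=CR): no match.
- t1 row (player_id=3, tier=CR): no match.
- t1 row (player_id=4, tier=AX): no match.
- plus 7 unmatched t2 row(s), each kept with NULL t1 columns.
After projecting and ordering:
t2.player_id | t1.pname | t1.team | t1.player_id
5 | NULL | NULL | NULL
5 | NULL | NULL | NULL
5 | NULL | NULL | NULL
8 | NULL | NULL | NULL
8 | NULL | NULL | NULL
8 | NULL | NULL | NULL
NULL | NULL | NULL | NULL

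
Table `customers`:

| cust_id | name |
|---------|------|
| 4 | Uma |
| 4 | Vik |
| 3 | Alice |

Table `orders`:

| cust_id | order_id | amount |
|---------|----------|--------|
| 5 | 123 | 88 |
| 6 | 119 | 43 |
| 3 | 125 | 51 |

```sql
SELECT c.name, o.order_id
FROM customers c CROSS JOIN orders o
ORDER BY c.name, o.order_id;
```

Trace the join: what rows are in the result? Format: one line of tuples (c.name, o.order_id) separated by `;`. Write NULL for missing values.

(Alice, 119); (Alice, 123); (Alice, 125); (Uma, 119); (Uma, 123); (Uma, 125); (Vik, 119); (Vik, 123); (Vik, 125)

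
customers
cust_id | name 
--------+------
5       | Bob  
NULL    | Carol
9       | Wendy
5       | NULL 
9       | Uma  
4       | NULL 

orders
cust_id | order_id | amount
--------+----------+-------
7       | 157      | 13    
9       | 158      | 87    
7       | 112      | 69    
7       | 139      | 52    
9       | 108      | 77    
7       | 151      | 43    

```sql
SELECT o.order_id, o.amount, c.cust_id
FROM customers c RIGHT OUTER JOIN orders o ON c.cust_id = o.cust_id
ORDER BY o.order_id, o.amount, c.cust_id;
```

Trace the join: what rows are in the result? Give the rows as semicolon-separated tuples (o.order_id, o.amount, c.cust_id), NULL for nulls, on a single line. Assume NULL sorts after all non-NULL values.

RIGHT JOIN keeps every row from `orders`; unmatched rows get NULL for `customers`'s columns.
Matching on c.cust_id = o.cust_id. A NULL in a compared column never satisfies the condition.
- cust_id=5: no matching o row.
- cust_id=NULL: no matching o row.
- cust_id=9: 2 matching o row(s), so 2 row(s) emitted.
- cust_id=5: no matching o row.
- cust_id=9: 2 matching o row(s), so 2 row(s) emitted.
- cust_id=4: no matching o row.
- 4 row(s) from o found no c partner → padded with NULL.
After projecting and ordering:
o.order_id | o.amount | c.cust_id
108 | 77 | 9
108 | 77 | 9
112 | 69 | NULL
139 | 52 | NULL
151 | 43 | NULL
157 | 13 | NULL
158 | 87 | 9
158 | 87 | 9

(108, 77, 9); (108, 77, 9); (112, 69, NULL); (139, 52, NULL); (151, 43, NULL); (157, 13, NULL); (158, 87, 9); (158, 87, 9)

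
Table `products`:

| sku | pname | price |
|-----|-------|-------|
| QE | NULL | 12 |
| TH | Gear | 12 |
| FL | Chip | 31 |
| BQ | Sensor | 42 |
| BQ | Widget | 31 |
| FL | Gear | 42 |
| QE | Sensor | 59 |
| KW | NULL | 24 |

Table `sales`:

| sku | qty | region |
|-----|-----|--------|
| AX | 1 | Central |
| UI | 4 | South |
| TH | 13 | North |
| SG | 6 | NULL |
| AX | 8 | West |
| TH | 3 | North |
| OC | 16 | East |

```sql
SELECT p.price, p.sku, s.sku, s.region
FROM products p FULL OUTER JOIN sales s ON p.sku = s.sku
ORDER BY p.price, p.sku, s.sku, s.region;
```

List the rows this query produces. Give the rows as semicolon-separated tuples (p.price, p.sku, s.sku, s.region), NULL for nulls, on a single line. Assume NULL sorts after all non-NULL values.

(12, QE, NULL, NULL); (12, TH, TH, North); (12, TH, TH, North); (24, KW, NULL, NULL); (31, BQ, NULL, NULL); (31, FL, NULL, NULL); (42, BQ, NULL, NULL); (42, FL, NULL, NULL); (59, QE, NULL, NULL); (NULL, NULL, AX, Central); (NULL, NULL, AX, West); (NULL, NULL, OC, East); (NULL, NULL, SG, NULL); (NULL, NULL, UI, South)

FULL OUTER JOIN keeps every row from both sides; unmatched rows get NULL for the other side's columns.
Matching on p.sku = s.sku.
Matched pairs: 2; unmatched p rows kept: 7; unmatched s rows kept: 5.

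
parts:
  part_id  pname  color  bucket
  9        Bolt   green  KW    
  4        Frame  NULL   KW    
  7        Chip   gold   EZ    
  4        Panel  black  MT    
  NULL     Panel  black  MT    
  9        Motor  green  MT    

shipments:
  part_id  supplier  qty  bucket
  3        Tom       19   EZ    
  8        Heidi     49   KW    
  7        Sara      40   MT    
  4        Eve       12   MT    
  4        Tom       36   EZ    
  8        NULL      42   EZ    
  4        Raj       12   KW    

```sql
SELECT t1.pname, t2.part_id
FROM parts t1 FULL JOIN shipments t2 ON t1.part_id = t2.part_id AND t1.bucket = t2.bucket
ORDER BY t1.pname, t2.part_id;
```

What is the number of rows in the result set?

11

FULL OUTER JOIN keeps every row from both sides; unmatched rows get NULL for the other side's columns.
Matching on t1.part_id = t2.part_id AND t1.bucket = t2.bucket. A NULL in a compared column never satisfies the condition.
- t1 (part_id=9, bucket=KW) has no partner → padded with NULL.
- t1 (part_id=4, bucket=KW) pairs with 1 row(s) of t2.
- t1 (part_id=7, bucket=EZ) has no partner → padded with NULL.
- t1 (part_id=4, bucket=MT) pairs with 1 row(s) of t2.
- t1 (part_id=NULL, bucket=MT) has no partner → padded with NULL.
- t1 (part_id=9, bucket=MT) has no partner → padded with NULL.
- 5 t2 row(s) had no t1 match → kept, t1 columns NULL.
Total: 2 matched + 9 padded = 11 rows.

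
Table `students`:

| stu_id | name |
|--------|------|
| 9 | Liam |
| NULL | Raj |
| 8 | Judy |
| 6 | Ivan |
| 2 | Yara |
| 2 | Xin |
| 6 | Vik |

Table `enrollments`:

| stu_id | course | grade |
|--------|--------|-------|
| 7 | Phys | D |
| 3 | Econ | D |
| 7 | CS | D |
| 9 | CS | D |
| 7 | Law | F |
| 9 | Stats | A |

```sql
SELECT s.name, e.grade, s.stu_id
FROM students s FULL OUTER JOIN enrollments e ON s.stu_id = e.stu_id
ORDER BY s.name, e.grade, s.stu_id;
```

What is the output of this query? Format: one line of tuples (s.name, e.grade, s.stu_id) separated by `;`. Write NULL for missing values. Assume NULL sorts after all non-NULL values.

(Ivan, NULL, 6); (Judy, NULL, 8); (Liam, A, 9); (Liam, D, 9); (Raj, NULL, NULL); (Vik, NULL, 6); (Xin, NULL, 2); (Yara, NULL, 2); (NULL, D, NULL); (NULL, D, NULL); (NULL, D, NULL); (NULL, F, NULL)

FULL OUTER JOIN keeps every row from both sides; unmatched rows get NULL for the other side's columns.
Matching on s.stu_id = e.stu_id. A NULL in a compared column never satisfies the condition.
- s (stu_id=9) pairs with 2 row(s) of e.
- s (stu_id=NULL) has no partner → padded with NULL.
- s (stu_id=8) has no partner → padded with NULL.
- s (stu_id=6) has no partner → padded with NULL.
- s (stu_id=2) has no partner → padded with NULL.
- s (stu_id=2) has no partner → padded with NULL.
- s (stu_id=6) has no partner → padded with NULL.
- 4 e row(s) had no s match → kept, s columns NULL.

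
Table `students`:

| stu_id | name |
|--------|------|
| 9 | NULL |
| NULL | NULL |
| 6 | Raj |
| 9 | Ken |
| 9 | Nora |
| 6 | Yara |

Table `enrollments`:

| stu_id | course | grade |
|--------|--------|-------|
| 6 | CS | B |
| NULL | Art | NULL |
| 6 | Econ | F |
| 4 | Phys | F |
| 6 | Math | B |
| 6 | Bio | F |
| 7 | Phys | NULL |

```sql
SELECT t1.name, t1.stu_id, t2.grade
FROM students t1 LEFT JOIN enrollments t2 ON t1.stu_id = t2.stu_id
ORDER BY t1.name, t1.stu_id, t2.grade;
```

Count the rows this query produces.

12

LEFT JOIN keeps every row from `students`; unmatched rows get NULL for `enrollments`'s columns.
Matching on t1.stu_id = t2.stu_id. A NULL in a compared column never satisfies the condition.
Matched pairs: 8; unmatched t1 rows kept: 4.
Total: 8 matched + 4 padded = 12 rows.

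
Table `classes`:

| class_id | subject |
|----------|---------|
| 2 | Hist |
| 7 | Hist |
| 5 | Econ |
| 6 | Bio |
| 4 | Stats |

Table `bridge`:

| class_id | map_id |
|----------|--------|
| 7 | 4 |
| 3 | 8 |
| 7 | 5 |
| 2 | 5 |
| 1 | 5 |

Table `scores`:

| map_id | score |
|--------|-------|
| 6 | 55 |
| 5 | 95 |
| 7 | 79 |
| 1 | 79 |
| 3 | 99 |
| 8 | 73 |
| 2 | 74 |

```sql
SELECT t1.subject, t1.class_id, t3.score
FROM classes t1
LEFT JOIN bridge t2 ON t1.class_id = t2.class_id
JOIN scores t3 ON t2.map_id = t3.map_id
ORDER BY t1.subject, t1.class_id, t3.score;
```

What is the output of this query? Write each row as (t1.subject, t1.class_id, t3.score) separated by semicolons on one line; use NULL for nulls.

Step 1 — t1 LEFT JOIN t2 on class_id → 6 row(s).
Then INNER JOIN `scores t3` on map_id: keep only rows whose t2.map_id appears in t3.

(Hist, 2, 95); (Hist, 7, 95)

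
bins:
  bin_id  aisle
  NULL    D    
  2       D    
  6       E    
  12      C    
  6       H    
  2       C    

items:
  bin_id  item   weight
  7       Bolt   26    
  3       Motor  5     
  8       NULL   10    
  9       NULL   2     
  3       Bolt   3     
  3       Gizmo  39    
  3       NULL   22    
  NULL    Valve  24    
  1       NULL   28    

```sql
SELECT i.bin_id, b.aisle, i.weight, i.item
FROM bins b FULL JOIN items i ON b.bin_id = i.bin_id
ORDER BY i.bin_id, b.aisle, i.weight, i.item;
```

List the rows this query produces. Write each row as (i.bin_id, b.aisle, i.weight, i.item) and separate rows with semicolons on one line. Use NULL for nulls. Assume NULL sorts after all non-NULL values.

(1, NULL, 28, NULL); (3, NULL, 3, Bolt); (3, NULL, 5, Motor); (3, NULL, 22, NULL); (3, NULL, 39, Gizmo); (7, NULL, 26, Bolt); (8, NULL, 10, NULL); (9, NULL, 2, NULL); (NULL, C, NULL, NULL); (NULL, C, NULL, NULL); (NULL, D, NULL, NULL); (NULL, D, NULL, NULL); (NULL, E, NULL, NULL); (NULL, H, NULL, NULL); (NULL, NULL, 24, Valve)

FULL OUTER JOIN keeps every row from both sides; unmatched rows get NULL for the other side's columns.
Matching on b.bin_id = i.bin_id. A NULL in a compared column never satisfies the condition.
- b row (bin_id=NULL): no match → kept, i columns NULL.
- b row (bin_id=2): no match → kept, i columns NULL.
- b row (bin_id=6): no match → kept, i columns NULL.
- b row (bin_id=12): no match → kept, i columns NULL.
- b row (bin_id=6): no match → kept, i columns NULL.
- b row (bin_id=2): no match → kept, i columns NULL.
- 9 row(s) from i found no b partner → padded with NULL.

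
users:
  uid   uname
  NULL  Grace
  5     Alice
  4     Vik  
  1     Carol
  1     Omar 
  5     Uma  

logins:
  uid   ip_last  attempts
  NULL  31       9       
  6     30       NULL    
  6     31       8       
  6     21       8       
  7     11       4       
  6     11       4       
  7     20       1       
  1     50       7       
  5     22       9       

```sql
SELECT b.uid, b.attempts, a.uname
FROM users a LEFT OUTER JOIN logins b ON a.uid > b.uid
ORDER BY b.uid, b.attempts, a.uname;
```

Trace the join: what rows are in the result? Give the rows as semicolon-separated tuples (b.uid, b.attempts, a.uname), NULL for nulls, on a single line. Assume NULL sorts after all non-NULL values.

(1, 7, Alice); (1, 7, Uma); (1, 7, Vik); (NULL, NULL, Carol); (NULL, NULL, Grace); (NULL, NULL, Omar)

LEFT JOIN keeps every row from `users`; unmatched rows get NULL for `logins`'s columns.
Matching on a.uid > b.uid. A NULL in a compared column never satisfies the condition.
- a row (uid=NULL): no match → kept, b columns NULL.
- a row (uid=5): matches 1 b row(s) → 1 output row(s).
- a row (uid=4): matches 1 b row(s) → 1 output row(s).
- a row (uid=1): no match → kept, b columns NULL.
- a row (uid=1): no match → kept, b columns NULL.
- a row (uid=5): matches 1 b row(s) → 1 output row(s).
After projecting and ordering:
b.uid | b.attempts | a.uname
1 | 7 | Alice
1 | 7 | Uma
1 | 7 | Vik
NULL | NULL | Carol
NULL | NULL | Grace
NULL | NULL | Omar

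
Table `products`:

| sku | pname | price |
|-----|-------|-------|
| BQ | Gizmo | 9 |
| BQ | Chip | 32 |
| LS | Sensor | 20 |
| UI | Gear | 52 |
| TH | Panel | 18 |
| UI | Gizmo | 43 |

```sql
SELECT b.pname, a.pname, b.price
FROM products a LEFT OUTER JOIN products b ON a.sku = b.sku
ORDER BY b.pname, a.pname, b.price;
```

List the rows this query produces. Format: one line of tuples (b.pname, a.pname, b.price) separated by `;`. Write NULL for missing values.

(Chip, Chip, 32); (Chip, Gizmo, 32); (Gear, Gear, 52); (Gear, Gizmo, 52); (Gizmo, Chip, 9); (Gizmo, Gear, 43); (Gizmo, Gizmo, 9); (Gizmo, Gizmo, 43); (Panel, Panel, 18); (Sensor, Sensor, 20)

LEFT JOIN keeps every row from `products a`; unmatched rows get NULL for `products b`'s columns.
Matching on a.sku = b.sku.
- a[0] sku=BQ → 2 match(es) in b → 2 row(s).
- a[1] sku=BQ → 2 match(es) in b → 2 row(s).
- a[2] sku=LS → 1 match(es) in b → 1 row(s).
- a[3] sku=UI → 2 match(es) in b → 2 row(s).
- a[4] sku=TH → 1 match(es) in b → 1 row(s).
- a[5] sku=UI → 2 match(es) in b → 2 row(s).
After projecting and ordering:
b.pname | a.pname | b.price
Chip | Chip | 32
Chip | Gizmo | 32
Gear | Gear | 52
Gear | Gizmo | 52
Gizmo | Chip | 9
Gizmo | Gear | 43
Gizmo | Gizmo | 9
Gizmo | Gizmo | 43
Panel | Panel | 18
Sensor | Sensor | 20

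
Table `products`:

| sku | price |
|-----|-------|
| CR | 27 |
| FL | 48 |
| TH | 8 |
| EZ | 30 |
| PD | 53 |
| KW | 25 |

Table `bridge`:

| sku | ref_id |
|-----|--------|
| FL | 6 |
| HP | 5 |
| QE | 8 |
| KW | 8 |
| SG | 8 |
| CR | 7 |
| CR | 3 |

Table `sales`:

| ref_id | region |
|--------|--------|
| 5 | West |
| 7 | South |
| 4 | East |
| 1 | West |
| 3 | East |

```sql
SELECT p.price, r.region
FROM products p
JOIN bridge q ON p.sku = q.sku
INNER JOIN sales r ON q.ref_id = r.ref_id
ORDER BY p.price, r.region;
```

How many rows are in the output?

Step 1 — p INNER JOIN q on sku → 4 row(s).
Then INNER JOIN `sales r` on ref_id: keep only rows whose q.ref_id appears in r.
Result: 2 row(s).

2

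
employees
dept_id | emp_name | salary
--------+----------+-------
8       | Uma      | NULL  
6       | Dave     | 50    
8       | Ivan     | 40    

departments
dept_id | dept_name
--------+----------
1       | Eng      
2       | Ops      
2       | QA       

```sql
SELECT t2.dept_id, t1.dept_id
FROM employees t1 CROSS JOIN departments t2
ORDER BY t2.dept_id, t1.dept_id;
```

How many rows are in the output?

9

CROSS JOIN pairs every row of `employees` with every row of `departments`: 3 × 3 = 9 rows.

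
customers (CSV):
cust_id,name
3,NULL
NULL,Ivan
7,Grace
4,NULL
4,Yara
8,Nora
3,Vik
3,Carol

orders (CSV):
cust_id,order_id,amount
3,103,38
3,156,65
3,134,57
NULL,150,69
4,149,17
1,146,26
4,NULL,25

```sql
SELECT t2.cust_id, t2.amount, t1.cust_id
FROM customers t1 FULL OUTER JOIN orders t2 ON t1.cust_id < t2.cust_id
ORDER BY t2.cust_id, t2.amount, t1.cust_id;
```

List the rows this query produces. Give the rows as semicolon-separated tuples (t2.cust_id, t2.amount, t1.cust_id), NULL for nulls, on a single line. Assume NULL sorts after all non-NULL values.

FULL OUTER JOIN keeps every row from both sides; unmatched rows get NULL for the other side's columns.
Matching on t1.cust_id < t2.cust_id. A NULL in a compared column never satisfies the condition.
Matched pairs: 6; unmatched t1 rows kept: 5; unmatched t2 rows kept: 5.

(1, 26, NULL); (3, 38, NULL); (3, 57, NULL); (3, 65, NULL); (4, 17, 3); (4, 17, 3); (4, 17, 3); (4, 25, 3); (4, 25, 3); (4, 25, 3); (NULL, 69, NULL); (NULL, NULL, 4); (NULL, NULL, 4); (NULL, NULL, 7); (NULL, NULL, 8); (NULL, NULL, NULL)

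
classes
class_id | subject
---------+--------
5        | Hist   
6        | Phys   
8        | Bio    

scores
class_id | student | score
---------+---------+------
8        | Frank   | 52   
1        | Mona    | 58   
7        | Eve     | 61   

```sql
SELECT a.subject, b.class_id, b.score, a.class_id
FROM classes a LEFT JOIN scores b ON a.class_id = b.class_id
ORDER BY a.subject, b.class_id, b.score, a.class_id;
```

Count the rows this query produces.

3

LEFT JOIN keeps every row from `classes`; unmatched rows get NULL for `scores`'s columns.
Matching on a.class_id = b.class_id.
- a (class_id=5) has no partner → padded with NULL.
- a (class_id=6) has no partner → padded with NULL.
- a (class_id=8) pairs with 1 row(s) of b.
Total: 1 matched + 2 padded = 3 rows.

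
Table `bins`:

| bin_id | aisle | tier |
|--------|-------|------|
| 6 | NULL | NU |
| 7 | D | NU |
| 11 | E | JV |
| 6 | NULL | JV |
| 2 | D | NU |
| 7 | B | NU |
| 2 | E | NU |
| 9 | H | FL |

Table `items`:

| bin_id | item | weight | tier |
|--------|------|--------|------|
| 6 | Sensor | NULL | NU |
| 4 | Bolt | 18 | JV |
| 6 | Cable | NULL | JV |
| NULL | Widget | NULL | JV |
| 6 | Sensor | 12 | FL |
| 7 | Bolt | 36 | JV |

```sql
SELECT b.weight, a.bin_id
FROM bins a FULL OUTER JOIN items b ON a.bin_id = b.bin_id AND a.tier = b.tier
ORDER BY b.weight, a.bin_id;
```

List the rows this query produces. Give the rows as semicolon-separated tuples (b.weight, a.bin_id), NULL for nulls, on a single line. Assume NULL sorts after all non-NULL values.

(12, NULL); (18, NULL); (36, NULL); (NULL, 2); (NULL, 2); (NULL, 6); (NULL, 6); (NULL, 7); (NULL, 7); (NULL, 9); (NULL, 11); (NULL, NULL)

FULL OUTER JOIN keeps every row from both sides; unmatched rows get NULL for the other side's columns.
Matching on a.bin_id = b.bin_id AND a.tier = b.tier. A NULL in a compared column never satisfies the condition.
- a (bin_id=6, tier=NU) pairs with 1 row(s) of b.
- a (bin_id=7, tier=NU) has no partner → padded with NULL.
- a (bin_id=11, tier=JV) has no partner → padded with NULL.
- a (bin_id=6, tier=JV) pairs with 1 row(s) of b.
- a (bin_id=2, tier=NU) has no partner → padded with NULL.
- a (bin_id=7, tier=NU) has no partner → padded with NULL.
- a (bin_id=2, tier=NU) has no partner → padded with NULL.
- a (bin_id=9, tier=FL) has no partner → padded with NULL.
- plus 4 unmatched b row(s), each kept with NULL a columns.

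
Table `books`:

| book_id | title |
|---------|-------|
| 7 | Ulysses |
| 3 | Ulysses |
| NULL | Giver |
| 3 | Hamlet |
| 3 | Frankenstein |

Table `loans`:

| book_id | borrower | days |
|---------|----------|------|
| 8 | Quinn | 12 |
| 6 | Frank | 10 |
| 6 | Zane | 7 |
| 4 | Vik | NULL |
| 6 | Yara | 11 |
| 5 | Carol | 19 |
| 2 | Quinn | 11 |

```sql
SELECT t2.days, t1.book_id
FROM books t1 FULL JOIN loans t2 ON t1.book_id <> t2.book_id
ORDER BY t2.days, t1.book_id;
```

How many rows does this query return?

29

FULL OUTER JOIN keeps every row from both sides; unmatched rows get NULL for the other side's columns.
Matching on t1.book_id <> t2.book_id. A NULL in a compared column never satisfies the condition.
Matched pairs: 28; unmatched t1 rows kept: 1; unmatched t2 rows kept: 0.
Total: 28 matched + 1 padded = 29 rows.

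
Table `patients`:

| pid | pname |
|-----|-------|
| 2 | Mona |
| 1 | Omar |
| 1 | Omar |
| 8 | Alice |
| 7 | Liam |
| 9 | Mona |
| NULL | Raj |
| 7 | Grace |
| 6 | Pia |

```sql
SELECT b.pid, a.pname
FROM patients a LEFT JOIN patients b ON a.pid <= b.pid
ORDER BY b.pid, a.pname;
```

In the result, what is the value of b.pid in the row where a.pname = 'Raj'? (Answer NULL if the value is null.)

LEFT JOIN keeps every row from `patients a`; unmatched rows get NULL for `patients b`'s columns.
Matching on a.pid <= b.pid. A NULL in a compared column never satisfies the condition.
Matched pairs: 38; unmatched a rows kept: 1.

NULL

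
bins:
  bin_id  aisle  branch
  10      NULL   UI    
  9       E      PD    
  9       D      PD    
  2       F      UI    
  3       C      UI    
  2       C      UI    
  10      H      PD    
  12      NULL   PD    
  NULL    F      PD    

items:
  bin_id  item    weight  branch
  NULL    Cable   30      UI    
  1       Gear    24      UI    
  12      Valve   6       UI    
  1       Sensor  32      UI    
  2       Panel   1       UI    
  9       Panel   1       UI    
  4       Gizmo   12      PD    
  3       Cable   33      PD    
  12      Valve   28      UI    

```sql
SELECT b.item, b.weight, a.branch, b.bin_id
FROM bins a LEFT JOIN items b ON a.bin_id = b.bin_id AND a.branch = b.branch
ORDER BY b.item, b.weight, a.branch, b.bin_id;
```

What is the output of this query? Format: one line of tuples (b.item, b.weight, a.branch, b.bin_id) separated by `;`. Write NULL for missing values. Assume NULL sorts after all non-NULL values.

(Panel, 1, UI, 2); (Panel, 1, UI, 2); (NULL, NULL, PD, NULL); (NULL, NULL, PD, NULL); (NULL, NULL, PD, NULL); (NULL, NULL, PD, NULL); (NULL, NULL, PD, NULL); (NULL, NULL, UI, NULL); (NULL, NULL, UI, NULL)

LEFT JOIN keeps every row from `bins`; unmatched rows get NULL for `items`'s columns.
Matching on a.bin_id = b.bin_id AND a.branch = b.branch. A NULL in a compared column never satisfies the condition.
- a[0] bin_id=10, branch=UI → no match; kept with NULLs on the b side.
- a[1] bin_id=9, branch=PD → no match; kept with NULLs on the b side.
- a[2] bin_id=9, branch=PD → no match; kept with NULLs on the b side.
- a[3] bin_id=2, branch=UI → 1 match(es) in b → 1 row(s).
- a[4] bin_id=3, branch=UI → no match; kept with NULLs on the b side.
- a[5] bin_id=2, branch=UI → 1 match(es) in b → 1 row(s).
- a[6] bin_id=10, branch=PD → no match; kept with NULLs on the b side.
- a[7] bin_id=12, branch=PD → no match; kept with NULLs on the b side.
- a[8] bin_id=NULL, branch=PD → no match; kept with NULLs on the b side.
After projecting and ordering:
b.item | b.weight | a.branch | b.bin_id
Panel | 1 | UI | 2
Panel | 1 | UI | 2
NULL | NULL | PD | NULL
NULL | NULL | PD | NULL
NULL | NULL | PD | NULL
NULL | NULL | PD | NULL
NULL | NULL | PD | NULL
NULL | NULL | UI | NULL
NULL | NULL | UI | NULL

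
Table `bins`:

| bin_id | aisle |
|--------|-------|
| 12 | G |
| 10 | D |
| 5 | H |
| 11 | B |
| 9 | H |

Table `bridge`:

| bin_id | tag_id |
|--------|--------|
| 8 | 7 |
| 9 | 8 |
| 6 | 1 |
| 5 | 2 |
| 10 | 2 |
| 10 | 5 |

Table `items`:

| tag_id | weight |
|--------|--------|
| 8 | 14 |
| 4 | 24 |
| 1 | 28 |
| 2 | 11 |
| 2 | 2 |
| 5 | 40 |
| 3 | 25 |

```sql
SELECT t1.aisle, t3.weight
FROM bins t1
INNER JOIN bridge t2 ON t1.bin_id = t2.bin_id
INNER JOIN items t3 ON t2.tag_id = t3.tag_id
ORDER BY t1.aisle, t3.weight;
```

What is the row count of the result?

Joins associate left-to-right: bins INNER JOIN bridge on bin_id gives 4 intermediate row(s).
Then INNER JOIN `items t3` on tag_id: keep only rows whose t2.tag_id appears in t3.
Result: 6 row(s).

6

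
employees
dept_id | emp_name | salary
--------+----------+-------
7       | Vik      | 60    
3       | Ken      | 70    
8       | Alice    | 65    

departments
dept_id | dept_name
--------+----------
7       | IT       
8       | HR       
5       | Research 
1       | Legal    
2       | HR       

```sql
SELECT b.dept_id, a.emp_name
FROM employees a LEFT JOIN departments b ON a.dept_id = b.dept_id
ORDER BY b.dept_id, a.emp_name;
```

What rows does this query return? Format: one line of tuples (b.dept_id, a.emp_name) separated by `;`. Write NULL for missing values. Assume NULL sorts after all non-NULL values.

LEFT JOIN keeps every row from `employees`; unmatched rows get NULL for `departments`'s columns.
Matching on a.dept_id = b.dept_id.
- a (dept_id=7) pairs with 1 row(s) of b.
- a (dept_id=3) has no partner → padded with NULL.
- a (dept_id=8) pairs with 1 row(s) of b.
After projecting and ordering:
b.dept_id | a.emp_name
7 | Vik
8 | Alice
NULL | Ken

(7, Vik); (8, Alice); (NULL, Ken)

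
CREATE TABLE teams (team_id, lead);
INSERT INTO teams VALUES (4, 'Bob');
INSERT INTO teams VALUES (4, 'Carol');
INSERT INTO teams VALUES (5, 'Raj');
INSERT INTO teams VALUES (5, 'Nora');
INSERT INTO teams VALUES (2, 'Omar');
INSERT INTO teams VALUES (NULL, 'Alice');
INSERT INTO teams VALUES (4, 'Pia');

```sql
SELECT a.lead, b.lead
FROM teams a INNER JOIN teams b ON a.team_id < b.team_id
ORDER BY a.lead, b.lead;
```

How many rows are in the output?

11

INNER JOIN keeps only pairs where the ON condition holds.
Matching on a.team_id < b.team_id. A NULL in a compared column never satisfies the condition.
- a row (team_id=4): matches 2 b row(s) → 2 output row(s).
- a row (team_id=4): matches 2 b row(s) → 2 output row(s).
- a row (team_id=5): no match → dropped.
- a row (team_id=5): no match → dropped.
- a row (team_id=2): matches 5 b row(s) → 5 output row(s).
- a row (team_id=NULL): no match → dropped.
- a row (team_id=4): matches 2 b row(s) → 2 output row(s).
Total: 11 rows.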